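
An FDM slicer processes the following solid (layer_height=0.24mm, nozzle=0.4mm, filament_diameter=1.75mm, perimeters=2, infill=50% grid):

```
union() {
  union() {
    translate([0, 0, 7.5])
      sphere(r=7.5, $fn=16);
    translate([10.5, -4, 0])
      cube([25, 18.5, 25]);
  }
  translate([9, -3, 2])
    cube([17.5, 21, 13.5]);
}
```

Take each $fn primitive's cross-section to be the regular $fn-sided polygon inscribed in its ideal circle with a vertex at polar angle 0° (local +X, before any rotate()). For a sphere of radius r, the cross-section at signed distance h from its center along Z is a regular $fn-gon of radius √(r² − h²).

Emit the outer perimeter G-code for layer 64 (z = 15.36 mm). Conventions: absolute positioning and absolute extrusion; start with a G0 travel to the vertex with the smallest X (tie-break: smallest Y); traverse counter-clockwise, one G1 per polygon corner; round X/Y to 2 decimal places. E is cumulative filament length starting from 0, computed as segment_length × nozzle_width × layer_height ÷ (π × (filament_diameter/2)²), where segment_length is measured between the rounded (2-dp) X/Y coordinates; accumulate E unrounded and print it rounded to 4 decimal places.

G0 X9.00 Y-3.00 Z15.36
G1 X10.50 Y-3.00 E0.0599
G1 X10.50 Y-4.00 E0.0998
G1 X35.50 Y-4.00 E1.0976
G1 X35.50 Y14.50 E1.8360
G1 X26.50 Y14.50 E2.1952
G1 X26.50 Y18.00 E2.3349
G1 X9.00 Y18.00 E3.0333
G1 X9.00 Y-3.00 E3.8715

At z = 15.36 mm: the sphere is absent (|z−center|=7.860 > r=7.5); the cube at (10.5, -4) (footprint 25×18.5) is included at this height; Taking the union: only the 25×18.5 cube at (10.5, -4) is present, so the union is just that shape — 1 connected region; the cube at (9, -3) is present — its section is the full 17.5×21 rectangle; Combining (union): the regions partially overlap (shared area 280.00 mm²), so overlapping operands fuse into one piece — 1 connected region. The outline is a single polygon with 8 vertices. Extrusion per mm of travel: 0.4 × 0.24 / (π × 0.875²) = 0.039912. Accumulating E over each segment gives final E = 3.8715.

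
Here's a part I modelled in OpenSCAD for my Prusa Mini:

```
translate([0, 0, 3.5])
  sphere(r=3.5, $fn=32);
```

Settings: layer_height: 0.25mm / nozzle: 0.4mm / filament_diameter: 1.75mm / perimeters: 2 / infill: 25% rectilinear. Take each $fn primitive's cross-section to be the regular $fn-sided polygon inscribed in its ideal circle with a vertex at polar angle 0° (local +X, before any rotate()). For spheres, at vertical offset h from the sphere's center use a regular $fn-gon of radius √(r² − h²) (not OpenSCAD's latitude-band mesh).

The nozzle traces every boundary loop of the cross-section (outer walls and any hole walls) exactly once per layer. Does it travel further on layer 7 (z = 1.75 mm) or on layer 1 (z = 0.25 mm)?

layer 7 (z = 1.75 mm)

Layer 7 (z = 1.75): the r=3.5 sphere contributes a regular 32-gon of circumradius √(3.5²−1.75²) = 3.031 (perimeter = 2·32·3.031·sin(180°/32) = 19.01 mm). So its perimeter = 19.01 mm. Layer 1 (z = 0.25): the r=3.5 sphere contributes a regular 32-gon of circumradius √(3.5²−3.25²) = 1.299 (perimeter = 2·32·1.299·sin(180°/32) = 8.15 mm). So its perimeter = 8.15 mm. Layer 7 is larger (19.01 vs 8.15 mm).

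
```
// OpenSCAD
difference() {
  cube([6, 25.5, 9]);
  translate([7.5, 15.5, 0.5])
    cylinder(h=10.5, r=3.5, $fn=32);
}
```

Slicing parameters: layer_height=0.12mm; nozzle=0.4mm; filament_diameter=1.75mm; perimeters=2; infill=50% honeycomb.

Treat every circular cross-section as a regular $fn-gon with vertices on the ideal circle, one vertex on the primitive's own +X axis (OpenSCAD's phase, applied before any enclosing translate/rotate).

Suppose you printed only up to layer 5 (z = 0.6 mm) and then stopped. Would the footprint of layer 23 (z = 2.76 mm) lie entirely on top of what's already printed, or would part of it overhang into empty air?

entirely on top

Compare the two slices. At z = 0.6: the cube (footprint 6×25.5) is included at this height (area 153.00 mm²); the r=3.5 cylinder at (7.5, 15.5) contributes a regular 32-gon of circumradius 3.5 (area = (32/2)·3.500²·sin(360°/32) = 38.24 mm²); Subtracting the remaining from the first: starting from the 6×25.5 cube (153.00 mm²), the r=3.5 cylinder at (7.5, 15.5) partially overlaps it — only the 8.98 mm² overlap (of its 38.24 mm²) is removed, clipping the outline — area = 144.02 mm². At z = 2.76: the 6×25.5 cube contributes its full rectangle (area 153.00 mm²); the r=3.5 cylinder at (7.5, 15.5) gives a regular 32-gon of circumradius 3.5 (constant along its height) (area = (32/2)·3.500²·sin(360°/32) = 38.24 mm²); Subtracting the remaining from the first: starting from the 6×25.5 cube (153.00 mm²), the r=3.5 cylinder at (7.5, 15.5) partially overlaps it — only the 8.98 mm² overlap (of its 38.24 mm²) is removed, clipping the outline — area = 144.02 mm². Checking containment: the cross-section at z = 2.76 is a subset of the cross-section at z = 0.6.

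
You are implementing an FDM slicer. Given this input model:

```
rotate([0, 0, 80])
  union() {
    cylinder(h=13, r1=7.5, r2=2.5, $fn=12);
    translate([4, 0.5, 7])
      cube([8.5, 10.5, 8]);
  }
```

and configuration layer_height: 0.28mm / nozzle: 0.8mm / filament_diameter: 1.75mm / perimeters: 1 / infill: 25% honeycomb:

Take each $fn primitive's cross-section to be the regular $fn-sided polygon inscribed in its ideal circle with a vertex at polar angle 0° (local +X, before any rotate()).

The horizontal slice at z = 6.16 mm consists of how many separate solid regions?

At z = 6.16 mm: the cone: at t=0.474 of its height the radius interpolates to r₁+(r₂−r₁)t = 5.131, giving a regular 12-gon of that circumradius; the cube at (4, 0.5) does not reach this height (z outside [7, 15]); Merging all regions: only the cone is present, so the union is just that shape — 1 connected region; (whole slice rotated 80° about Z — lengths, areas and connectivity unchanged). The result has 1 disconnected region.

1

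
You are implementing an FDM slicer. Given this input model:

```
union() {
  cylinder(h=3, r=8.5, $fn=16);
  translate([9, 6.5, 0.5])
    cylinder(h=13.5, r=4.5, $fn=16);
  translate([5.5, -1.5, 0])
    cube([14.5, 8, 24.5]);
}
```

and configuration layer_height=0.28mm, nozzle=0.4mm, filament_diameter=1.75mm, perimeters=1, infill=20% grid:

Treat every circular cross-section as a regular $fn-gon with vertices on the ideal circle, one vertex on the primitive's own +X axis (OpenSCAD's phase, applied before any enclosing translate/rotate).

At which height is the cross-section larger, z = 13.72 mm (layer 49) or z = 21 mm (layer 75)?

Layer 49 (z = 13.72): the cylinder is absent (z outside [0, 3]); the r=4.5 cylinder at (9, 6.5) contributes a regular 16-gon of circumradius 4.5 (area = (16/2)·4.500²·sin(360°/16) = 61.99 mm²); the cube at (5.5, -1.5) (footprint 14.5×8) is included at this height (area 116.00 mm²); Combining (union): the regions partially overlap — summed areas 177.99 mm² minus the doubly-counted overlap 29.25 mm² gives 148.75 mm² — area = 148.75 mm². So its area = 148.75 mm². Layer 75 (z = 21): the cylinder is absent (z outside [0, 3]); the cylinder at (9, 6.5) is absent (z outside [0.5, 14]); the cube at (5.5, -1.5) (footprint 14.5×8) is included at this height (area 116.00 mm²); Combining (union): only the 14.5×8 cube at (5.5, -1.5) is present, so the union is just that shape — area = 116.00 mm². So its area = 116.00 mm². Layer 49 is larger (148.75 vs 116.00 mm²).

layer 49 (z = 13.72 mm)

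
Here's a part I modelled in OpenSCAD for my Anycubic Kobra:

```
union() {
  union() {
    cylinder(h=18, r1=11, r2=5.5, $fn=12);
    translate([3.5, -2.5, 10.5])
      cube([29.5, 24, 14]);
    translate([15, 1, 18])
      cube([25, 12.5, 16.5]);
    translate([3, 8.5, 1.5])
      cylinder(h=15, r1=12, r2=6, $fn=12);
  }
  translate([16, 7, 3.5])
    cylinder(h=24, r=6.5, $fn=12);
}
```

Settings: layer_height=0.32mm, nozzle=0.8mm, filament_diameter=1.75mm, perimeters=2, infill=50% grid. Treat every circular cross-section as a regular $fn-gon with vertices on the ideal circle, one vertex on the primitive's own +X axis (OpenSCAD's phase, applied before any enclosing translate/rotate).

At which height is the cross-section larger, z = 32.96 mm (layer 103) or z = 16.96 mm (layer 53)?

layer 53 (z = 16.96 mm)

Layer 103 (z = 32.96): the cone does not reach this height (z outside [0, 18]); the cube at (3.5, -2.5) does not reach this height (z outside [10.5, 24.5]); the cube at (15, 1) (footprint 25×12.5) is included at this height (area 312.50 mm²); the cone at (3, 8.5) is not intersected at this z (z outside [1.5, 16.5]); Merging all regions: only the 25×12.5 cube at (15, 1) is present, so the union is just that shape — area = 312.50 mm²; the cylinder at (16, 7) is absent (z outside [3.5, 27.5]); Merging all regions: only the result so far is present, so the union is just that shape — area = 312.50 mm². So its area = 312.50 mm². Layer 53 (z = 16.96): the cone contributes a regular 12-gon of circumradius 5.818 (interpolated between r1=11 and r2=5.5 at t=0.942) (area = (12/2)·5.818²·sin(360°/12) = 101.54 mm²); the 29.5×24 cube at (3.5, -2.5) contributes its full rectangle (area 708.00 mm²); the cube at (15, 1) is absent (z outside [18, 34.5]); the cone at (3, 8.5) is not intersected at this z (z outside [1.5, 16.5]); Merging all regions: the regions partially overlap — summed areas 809.54 mm² minus the doubly-counted overlap 11.75 mm² gives 797.79 mm² — area = 797.79 mm²; the r=6.5 cylinder at (16, 7) gives a regular 12-gon of circumradius 6.5 (constant along its height) (area = (12/2)·6.500²·sin(360°/12) = 126.75 mm²); Combining (union): the r=6.5 cylinder at (16, 7) lies entirely inside the result so far, so the union is just the result so far — area = 797.79 mm². So its area = 797.79 mm². Layer 53 is larger (797.79 vs 312.50 mm²).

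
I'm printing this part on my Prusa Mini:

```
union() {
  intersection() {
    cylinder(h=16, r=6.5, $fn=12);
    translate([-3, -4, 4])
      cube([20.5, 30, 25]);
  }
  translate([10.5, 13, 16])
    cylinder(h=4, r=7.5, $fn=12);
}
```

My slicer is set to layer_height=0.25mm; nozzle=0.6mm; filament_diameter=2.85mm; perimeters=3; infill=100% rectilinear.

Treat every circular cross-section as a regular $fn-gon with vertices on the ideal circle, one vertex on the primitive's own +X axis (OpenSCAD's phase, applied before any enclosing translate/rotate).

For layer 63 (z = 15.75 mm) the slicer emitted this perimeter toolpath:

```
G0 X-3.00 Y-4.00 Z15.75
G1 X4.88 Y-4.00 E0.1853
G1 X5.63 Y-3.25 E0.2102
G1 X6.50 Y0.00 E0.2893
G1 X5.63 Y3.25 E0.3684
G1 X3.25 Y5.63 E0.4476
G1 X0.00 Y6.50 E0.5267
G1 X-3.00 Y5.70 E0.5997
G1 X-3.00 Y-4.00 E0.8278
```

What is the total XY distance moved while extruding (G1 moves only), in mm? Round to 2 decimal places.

Sum the Euclidean lengths of each G1 segment: total = 35.20 mm.

35.20 mm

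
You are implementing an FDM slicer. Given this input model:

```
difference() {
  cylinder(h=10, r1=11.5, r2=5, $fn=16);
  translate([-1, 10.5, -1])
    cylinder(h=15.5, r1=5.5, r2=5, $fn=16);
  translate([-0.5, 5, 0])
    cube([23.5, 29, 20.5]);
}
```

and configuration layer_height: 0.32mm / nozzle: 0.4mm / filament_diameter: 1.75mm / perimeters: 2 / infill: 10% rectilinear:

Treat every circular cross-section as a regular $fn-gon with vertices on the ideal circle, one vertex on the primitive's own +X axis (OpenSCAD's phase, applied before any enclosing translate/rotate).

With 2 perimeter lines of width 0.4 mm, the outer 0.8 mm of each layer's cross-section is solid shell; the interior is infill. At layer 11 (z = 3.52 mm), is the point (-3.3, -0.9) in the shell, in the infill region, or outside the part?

infill

At z = 3.52 mm: the cone contributes a regular 16-gon of circumradius 9.212 (interpolated between r1=11.5 and r2=5 at t=0.352); the cone at (-1, 10.5) contributes a regular 16-gon of circumradius 5.354 (interpolated between r1=5.5 and r2=5 at t=0.292); the cube at (-0.5, 5) (footprint 23.5×29) is included at this height; Subtracting the remaining from the first: starting from the cone, the cone at (-1, 10.5) partially overlaps it — only the 24.39 mm² overlap (of its 87.76 mm²) is removed, clipping the outline; the 23.5×29 cube at (-0.5, 5) partially overlaps it — only the 12.43 mm² overlap (of its 681.50 mm²) is removed, clipping the outline — 1 connected region. Overall, the cross-section is a single solid region. The nearest boundary edge runs (-8.51, -3.53)→(-9.21, 0.00); distance from the point to it = 5.62 mm. The point is inside the cross-section and 5.62 mm from the nearest boundary — more than the 0.8 mm shell width (2 × 0.4), so it's in the infill interior.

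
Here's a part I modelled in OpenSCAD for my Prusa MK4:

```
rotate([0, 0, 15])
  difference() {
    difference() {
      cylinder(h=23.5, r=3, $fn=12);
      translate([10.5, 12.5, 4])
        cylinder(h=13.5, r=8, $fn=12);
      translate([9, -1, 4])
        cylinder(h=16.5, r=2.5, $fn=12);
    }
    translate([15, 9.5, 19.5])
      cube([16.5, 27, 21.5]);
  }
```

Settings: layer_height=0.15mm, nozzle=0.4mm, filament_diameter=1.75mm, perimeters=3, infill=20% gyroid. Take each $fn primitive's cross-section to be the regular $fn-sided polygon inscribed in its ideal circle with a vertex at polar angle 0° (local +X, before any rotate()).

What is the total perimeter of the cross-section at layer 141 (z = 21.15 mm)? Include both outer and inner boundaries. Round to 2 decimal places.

18.63 mm

At z = 21.15 mm: the r=3 cylinder contributes a regular 12-gon of circumradius 3 (perimeter = 2·12·3.000·sin(180°/12) = 18.63 mm); the cylinder at (10.5, 12.5) is absent (z outside [4, 17.5]); the cylinder at (9, -1) is absent (z outside [4, 20.5]); After the difference (first − rest): none of the subtracted shapes is present at this height, so the r=3 cylinder is unchanged — boundary = 18.63 mm; the 16.5×27 cube at (15, 9.5) contributes its full rectangle (perimeter 87.00 mm); Subtracting the remaining from the first: starting from the result so far, the 16.5×27 cube at (15, 9.5) misses the remaining region (no effect) — boundary = 18.63 mm; (whole slice rotated 15° about Z — lengths, areas and connectivity unchanged). Overall, the cross-section is a single solid region. Total boundary length (outer) = 18.63 mm.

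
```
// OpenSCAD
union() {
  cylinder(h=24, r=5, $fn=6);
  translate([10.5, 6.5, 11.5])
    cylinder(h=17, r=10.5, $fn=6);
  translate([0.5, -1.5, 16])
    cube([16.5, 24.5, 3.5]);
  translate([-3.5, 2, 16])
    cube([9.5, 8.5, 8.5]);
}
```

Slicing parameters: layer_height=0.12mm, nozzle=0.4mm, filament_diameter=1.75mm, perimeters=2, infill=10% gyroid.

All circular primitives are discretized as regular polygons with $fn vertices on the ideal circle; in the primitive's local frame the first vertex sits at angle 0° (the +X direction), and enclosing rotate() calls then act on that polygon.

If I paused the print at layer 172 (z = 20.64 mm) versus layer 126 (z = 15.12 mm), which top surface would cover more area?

Layer 172 (z = 20.64): the r=5 cylinder contributes a regular 6-gon of circumradius 5 (area = (6/2)·5.000²·sin(360°/6) = 64.95 mm²); the r=10.5 cylinder at (10.5, 6.5) gives a regular 6-gon of circumradius 10.5 (constant along its height) (area = (6/2)·10.500²·sin(360°/6) = 286.44 mm²); the cube at (0.5, -1.5) does not reach this height (z outside [16, 19.5]); the cube at (-3.5, 2) is present — its section is the full 9.5×8.5 rectangle (area 80.75 mm²); Combining (union): the regions partially overlap — summed areas 432.14 mm² minus the doubly-counted overlap 58.39 mm² gives 373.75 mm² — area = 373.75 mm². So its area = 373.75 mm². Layer 126 (z = 15.12): the cylinder: section is a regular 6-gon, circumradius r=5 (area = (6/2)·5.000²·sin(360°/6) = 64.95 mm²); the cylinder at (10.5, 6.5): section is a regular 6-gon, circumradius r=10.5 (area = (6/2)·10.500²·sin(360°/6) = 286.44 mm²); the cube at (0.5, -1.5) is not intersected at this z (z outside [16, 19.5]); the cube at (-3.5, 2) is not intersected at this z (z outside [16, 24.5]); Taking the union: the regions partially overlap — summed areas 351.39 mm² minus the doubly-counted overlap 6.07 mm² gives 345.32 mm² — area = 345.32 mm². So its area = 345.32 mm². Layer 172 is larger (373.75 vs 345.32 mm²).

layer 172 (z = 20.64 mm)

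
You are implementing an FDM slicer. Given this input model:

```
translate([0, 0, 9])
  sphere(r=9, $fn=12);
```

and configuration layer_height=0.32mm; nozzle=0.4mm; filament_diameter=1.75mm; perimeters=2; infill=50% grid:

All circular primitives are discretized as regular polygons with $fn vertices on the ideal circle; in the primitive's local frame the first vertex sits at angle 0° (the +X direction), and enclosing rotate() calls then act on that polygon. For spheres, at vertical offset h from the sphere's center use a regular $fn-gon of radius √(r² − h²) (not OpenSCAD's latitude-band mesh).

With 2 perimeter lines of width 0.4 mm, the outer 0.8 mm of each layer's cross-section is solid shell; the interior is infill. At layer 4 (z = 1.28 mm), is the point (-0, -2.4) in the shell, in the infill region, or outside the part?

At z = 1.28 mm: the r=9 sphere contributes a regular 12-gon of circumradius √(9²−7.72²) = 4.626. Overall, the cross-section is a single solid region. The nearest boundary edge runs (-2.31, -4.01)→(-0.00, -4.63); distance from the point to it = 2.15 mm. The point is inside the cross-section and 2.15 mm from the nearest boundary — more than the 0.8 mm shell width (2 × 0.4), so it's in the infill interior.

infill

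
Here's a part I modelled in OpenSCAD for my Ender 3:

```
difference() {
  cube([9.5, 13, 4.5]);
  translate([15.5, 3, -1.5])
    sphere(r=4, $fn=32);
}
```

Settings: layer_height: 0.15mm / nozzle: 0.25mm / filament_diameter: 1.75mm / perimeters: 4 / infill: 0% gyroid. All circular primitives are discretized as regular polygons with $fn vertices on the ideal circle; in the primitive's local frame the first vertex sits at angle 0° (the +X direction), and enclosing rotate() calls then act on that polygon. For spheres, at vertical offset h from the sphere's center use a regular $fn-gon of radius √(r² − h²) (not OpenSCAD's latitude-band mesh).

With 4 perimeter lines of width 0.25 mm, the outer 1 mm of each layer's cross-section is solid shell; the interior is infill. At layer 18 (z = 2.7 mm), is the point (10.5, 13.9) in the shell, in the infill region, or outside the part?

outside

At z = 2.7 mm: the cube is present — its section is the full 9.5×13 rectangle; the sphere at (15.5, 3) is absent (|z−center|=4.200 > r=4); After the difference (first − rest): none of the subtracted shapes is present at this height, so the 9.5×13 cube is unchanged — 1 connected region. Overall, the cross-section is a single solid region. The nearest boundary edge runs (9.50, 0.00)→(9.50, 13.00); distance from the point to it = 1.35 mm. The point is not inside any of the regions above, so it lies outside the cross-section (1.35 mm from the nearest boundary).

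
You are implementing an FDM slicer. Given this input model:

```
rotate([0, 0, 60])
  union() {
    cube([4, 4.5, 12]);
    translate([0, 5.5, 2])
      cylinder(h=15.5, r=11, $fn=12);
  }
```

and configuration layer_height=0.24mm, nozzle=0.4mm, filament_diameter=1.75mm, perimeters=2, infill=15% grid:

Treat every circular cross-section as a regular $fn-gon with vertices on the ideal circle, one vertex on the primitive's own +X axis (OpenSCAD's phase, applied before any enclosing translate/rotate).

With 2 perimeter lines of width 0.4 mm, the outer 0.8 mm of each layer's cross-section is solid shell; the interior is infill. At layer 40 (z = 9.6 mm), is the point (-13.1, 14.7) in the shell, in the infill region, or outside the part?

At z = 9.6 mm: the cube (footprint 4×4.5) is included at this height; the cylinder at (0, 5.5): section is a regular 12-gon, circumradius r=11; Merging all regions: the 4×4.5 cube lies entirely inside the r=11 cylinder at (0, 5.5), so the union is just the r=11 cylinder at (0, 5.5) — 1 connected region; (whole slice rotated 60° about Z — lengths, areas and connectivity unchanged). Overall, the cross-section is a single solid region. Undo the 60° rotation: the query point maps to (6.181, 18.695) in the un-rotated model frame. The nearest boundary edge runs (0.00, 16.50)→(5.50, 15.03); distance from the point to it = 3.72 mm. The point is not inside any of the regions above, so it lies outside the cross-section (3.72 mm from the nearest boundary).

outside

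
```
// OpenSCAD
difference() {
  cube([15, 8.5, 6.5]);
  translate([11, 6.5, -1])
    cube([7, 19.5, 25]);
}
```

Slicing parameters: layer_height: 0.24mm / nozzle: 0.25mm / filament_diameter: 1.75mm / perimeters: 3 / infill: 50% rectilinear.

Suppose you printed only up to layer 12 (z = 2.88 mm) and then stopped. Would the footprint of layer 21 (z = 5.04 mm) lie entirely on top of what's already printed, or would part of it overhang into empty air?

entirely on top

Compare the two slices. At z = 2.88: the cube is present — its section is the full 15×8.5 rectangle (area 127.50 mm²); the cube at (11, 6.5) is present — its section is the full 7×19.5 rectangle (area 136.50 mm²); Subtracting the remaining from the first: starting from the 15×8.5 cube (127.50 mm²), the 7×19.5 cube at (11, 6.5) partially overlaps it — only the 8.00 mm² overlap (of its 136.50 mm²) is removed, clipping the outline — area = 119.50 mm². At z = 5.04: the cube (footprint 15×8.5) is included at this height (area 127.50 mm²); the 7×19.5 cube at (11, 6.5) contributes its full rectangle (area 136.50 mm²); Subtracting the remaining from the first: starting from the 15×8.5 cube (127.50 mm²), the 7×19.5 cube at (11, 6.5) partially overlaps it — only the 8.00 mm² overlap (of its 136.50 mm²) is removed, clipping the outline — area = 119.50 mm². Checking containment: the cross-section at z = 5.04 is a subset of the cross-section at z = 2.88.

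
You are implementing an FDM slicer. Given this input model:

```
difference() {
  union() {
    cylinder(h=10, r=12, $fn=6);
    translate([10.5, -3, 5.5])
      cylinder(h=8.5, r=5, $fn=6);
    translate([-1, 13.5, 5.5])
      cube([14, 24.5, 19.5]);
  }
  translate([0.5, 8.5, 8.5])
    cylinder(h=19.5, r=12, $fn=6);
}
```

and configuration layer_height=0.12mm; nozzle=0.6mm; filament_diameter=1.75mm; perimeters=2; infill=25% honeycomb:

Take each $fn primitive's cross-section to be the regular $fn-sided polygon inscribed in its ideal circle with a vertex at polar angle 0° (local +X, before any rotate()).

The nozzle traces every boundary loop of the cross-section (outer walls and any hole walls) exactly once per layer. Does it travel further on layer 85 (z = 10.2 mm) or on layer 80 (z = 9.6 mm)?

layer 80 (z = 9.6 mm)

Layer 85 (z = 10.2): the cylinder does not reach this height (z outside [0, 10]); the cylinder at (10.5, -3): section is a regular 6-gon, circumradius r=5 (perimeter = 2·6·5.000·sin(180°/6) = 30.00 mm); the cube at (-1, 13.5) (footprint 14×24.5) is included at this height (perimeter 77.00 mm); Taking the union: the 2 present regions are separate (no shared area or edge), so areas and boundary lengths simply add and each stays a separate island — boundary = 107.00 mm; the r=12 cylinder at (0.5, 8.5) contributes a regular 6-gon of circumradius 12 (perimeter = 2·6·12.000·sin(180°/6) = 72.00 mm); After the difference (first − rest): starting from the result so far, the r=12 cylinder at (0.5, 8.5) partially overlaps it — only the 50.00 mm² overlap (of its 374.12 mm²) is removed, clipping the outline — boundary = 104.72 mm. So its perimeter = 104.72 mm. Layer 80 (z = 9.6): the r=12 cylinder gives a regular 6-gon of circumradius 12 (constant along its height) (perimeter = 2·6·12.000·sin(180°/6) = 72.00 mm); the r=5 cylinder at (10.5, -3) gives a regular 6-gon of circumradius 5 (constant along its height) (perimeter = 2·6·5.000·sin(180°/6) = 30.00 mm); the 14×24.5 cube at (-1, 13.5) contributes its full rectangle (perimeter 77.00 mm); Combining (union): the regions partially overlap (shared area 29.47 mm²), so the edge portions inside another operand are dropped and the merged outline is re-measured after clipping — boundary = 156.23 mm; the r=12 cylinder at (0.5, 8.5) gives a regular 6-gon of circumradius 12 (constant along its height) (perimeter = 2·6·12.000·sin(180°/6) = 72.00 mm); Subtracting the remaining from the first: starting from the result so far, the r=12 cylinder at (0.5, 8.5) partially overlaps it — only the 239.60 mm² overlap (of its 374.12 mm²) is removed, clipping the outline — boundary = 153.95 mm. So its perimeter = 153.95 mm. Layer 80 is larger (153.95 vs 104.72 mm).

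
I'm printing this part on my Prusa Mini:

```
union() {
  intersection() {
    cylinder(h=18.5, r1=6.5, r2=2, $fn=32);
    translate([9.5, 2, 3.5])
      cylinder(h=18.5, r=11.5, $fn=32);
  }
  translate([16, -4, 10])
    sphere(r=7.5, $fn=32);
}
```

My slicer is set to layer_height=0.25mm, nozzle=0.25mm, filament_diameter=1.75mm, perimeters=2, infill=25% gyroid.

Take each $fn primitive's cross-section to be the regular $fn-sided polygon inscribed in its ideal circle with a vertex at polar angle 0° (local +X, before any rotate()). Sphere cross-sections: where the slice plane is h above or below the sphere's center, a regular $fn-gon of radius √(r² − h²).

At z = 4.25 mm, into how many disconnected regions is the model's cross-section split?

At z = 4.25 mm: the cone (r1=6.5→r2=2) has section circumradius 5.466 here — a regular 32-gon; the cylinder at (9.5, 2): section is a regular 32-gon, circumradius r=11.5; Keeping only the common overlap: the r=11.5 cylinder at (9.5, 2) partially overlaps the cone; clipping to the common part keeps 60.88 mm² — 1 connected region; the r=7.5 sphere at (16, -4) contributes a regular 32-gon of circumradius √(7.5²−5.75²) = 4.815; Combining (union): the 2 present regions are separate (no shared area or edge), so areas and boundary lengths simply add and each stays a separate island — 2 connected regions. The result has 2 disconnected regions.

2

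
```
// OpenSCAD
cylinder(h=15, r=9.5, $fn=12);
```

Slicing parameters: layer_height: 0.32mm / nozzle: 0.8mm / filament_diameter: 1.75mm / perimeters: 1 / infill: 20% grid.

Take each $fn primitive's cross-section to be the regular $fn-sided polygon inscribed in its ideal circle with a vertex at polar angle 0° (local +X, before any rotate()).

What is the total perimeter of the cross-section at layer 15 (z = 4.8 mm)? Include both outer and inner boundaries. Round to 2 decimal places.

59.01 mm

At z = 4.8 mm: the r=9.5 cylinder contributes a regular 12-gon of circumradius 9.5 (perimeter = 2·12·9.500·sin(180°/12) = 59.01 mm). Overall, the cross-section is a single solid region. Total boundary length (outer) = 59.01 mm.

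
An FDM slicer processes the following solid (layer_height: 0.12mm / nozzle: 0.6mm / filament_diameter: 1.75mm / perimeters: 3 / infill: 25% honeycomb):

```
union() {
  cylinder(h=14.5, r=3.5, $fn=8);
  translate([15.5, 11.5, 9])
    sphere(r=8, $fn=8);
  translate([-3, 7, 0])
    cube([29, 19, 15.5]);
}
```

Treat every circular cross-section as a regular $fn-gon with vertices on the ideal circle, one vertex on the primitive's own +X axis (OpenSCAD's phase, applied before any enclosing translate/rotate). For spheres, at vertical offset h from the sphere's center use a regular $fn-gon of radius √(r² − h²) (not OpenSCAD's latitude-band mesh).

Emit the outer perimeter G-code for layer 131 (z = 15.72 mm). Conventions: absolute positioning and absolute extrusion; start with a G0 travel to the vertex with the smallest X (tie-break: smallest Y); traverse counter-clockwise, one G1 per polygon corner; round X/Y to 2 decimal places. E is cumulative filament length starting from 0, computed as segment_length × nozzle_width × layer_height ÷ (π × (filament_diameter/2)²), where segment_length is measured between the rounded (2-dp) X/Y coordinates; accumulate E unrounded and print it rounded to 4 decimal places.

At z = 15.72 mm: the cylinder is not intersected at this z (z outside [0, 14.5]); the r=8 sphere at (15.5, 11.5) slices to a regular 8-gon of circumradius 4.341 (√(r²−h²) with h=6.72 from center); the cube at (-3, 7) is not intersected at this z (z outside [0, 15.5]); Combining (union): only the r=8 sphere at (15.5, 11.5) is present, so the union is just that shape — 1 connected region. The outline is a single polygon with 8 vertices. Extrusion per mm of travel: 0.6 × 0.12 / (π × 0.875²) = 0.029934. Accumulating E over each segment gives final E = 0.7956.

G0 X11.16 Y11.50 Z15.72
G1 X12.43 Y8.43 E0.0995
G1 X15.50 Y7.16 E0.1989
G1 X18.57 Y8.43 E0.2984
G1 X19.84 Y11.50 E0.3978
G1 X18.57 Y14.57 E0.4973
G1 X15.50 Y15.84 E0.5967
G1 X12.43 Y14.57 E0.6962
G1 X11.16 Y11.50 E0.7956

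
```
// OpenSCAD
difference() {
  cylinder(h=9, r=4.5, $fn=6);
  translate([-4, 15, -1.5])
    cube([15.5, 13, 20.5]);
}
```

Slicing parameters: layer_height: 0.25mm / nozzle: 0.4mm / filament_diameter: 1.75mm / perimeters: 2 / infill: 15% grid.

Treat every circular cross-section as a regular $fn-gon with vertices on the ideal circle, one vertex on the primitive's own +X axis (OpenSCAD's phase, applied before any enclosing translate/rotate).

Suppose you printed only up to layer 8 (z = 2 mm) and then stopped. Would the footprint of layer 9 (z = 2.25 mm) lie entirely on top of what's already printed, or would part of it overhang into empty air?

Compare the two slices. At z = 2: the r=4.5 cylinder contributes a regular 6-gon of circumradius 4.5 (area = (6/2)·4.500²·sin(360°/6) = 52.61 mm²); the 15.5×13 cube at (-4, 15) contributes its full rectangle (area 201.50 mm²); After the difference (first − rest): starting from the r=4.5 cylinder (52.61 mm²), the 15.5×13 cube at (-4, 15) misses the remaining region (no effect) — area = 52.61 mm². At z = 2.25: the r=4.5 cylinder contributes a regular 6-gon of circumradius 4.5 (area = (6/2)·4.500²·sin(360°/6) = 52.61 mm²); the 15.5×13 cube at (-4, 15) contributes its full rectangle (area 201.50 mm²); Subtracting the remaining from the first: starting from the r=4.5 cylinder (52.61 mm²), the 15.5×13 cube at (-4, 15) misses the remaining region (no effect) — area = 52.61 mm². Checking containment: the cross-section at z = 2.25 is a subset of the cross-section at z = 2.

entirely on top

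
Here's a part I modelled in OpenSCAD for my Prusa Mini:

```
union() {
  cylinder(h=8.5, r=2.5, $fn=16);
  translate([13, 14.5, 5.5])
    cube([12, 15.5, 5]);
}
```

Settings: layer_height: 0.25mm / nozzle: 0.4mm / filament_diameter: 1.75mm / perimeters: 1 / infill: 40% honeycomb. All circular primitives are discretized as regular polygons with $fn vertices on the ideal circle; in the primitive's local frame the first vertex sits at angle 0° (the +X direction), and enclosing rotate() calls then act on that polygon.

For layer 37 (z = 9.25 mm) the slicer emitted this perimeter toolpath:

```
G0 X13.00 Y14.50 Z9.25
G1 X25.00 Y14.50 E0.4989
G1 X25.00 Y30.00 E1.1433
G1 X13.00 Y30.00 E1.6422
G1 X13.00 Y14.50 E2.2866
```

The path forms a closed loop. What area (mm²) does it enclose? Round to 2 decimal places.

Apply the shoelace formula to the sequence of (X, Y) vertices; enclosed area = 186.00 mm².

186.00 mm²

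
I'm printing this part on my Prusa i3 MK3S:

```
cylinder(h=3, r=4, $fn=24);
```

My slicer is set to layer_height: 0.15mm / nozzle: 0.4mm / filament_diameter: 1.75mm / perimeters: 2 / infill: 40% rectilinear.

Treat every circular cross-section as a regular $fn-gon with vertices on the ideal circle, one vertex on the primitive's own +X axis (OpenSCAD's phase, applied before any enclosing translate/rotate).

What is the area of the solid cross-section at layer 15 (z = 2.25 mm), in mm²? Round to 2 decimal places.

49.69 mm²

At z = 2.25 mm: the r=4 cylinder contributes a regular 24-gon of circumradius 4 (area = (24/2)·4.000²·sin(360°/24) = 49.69 mm²). Overall, the cross-section is a single solid region. Net area = 49.69 mm².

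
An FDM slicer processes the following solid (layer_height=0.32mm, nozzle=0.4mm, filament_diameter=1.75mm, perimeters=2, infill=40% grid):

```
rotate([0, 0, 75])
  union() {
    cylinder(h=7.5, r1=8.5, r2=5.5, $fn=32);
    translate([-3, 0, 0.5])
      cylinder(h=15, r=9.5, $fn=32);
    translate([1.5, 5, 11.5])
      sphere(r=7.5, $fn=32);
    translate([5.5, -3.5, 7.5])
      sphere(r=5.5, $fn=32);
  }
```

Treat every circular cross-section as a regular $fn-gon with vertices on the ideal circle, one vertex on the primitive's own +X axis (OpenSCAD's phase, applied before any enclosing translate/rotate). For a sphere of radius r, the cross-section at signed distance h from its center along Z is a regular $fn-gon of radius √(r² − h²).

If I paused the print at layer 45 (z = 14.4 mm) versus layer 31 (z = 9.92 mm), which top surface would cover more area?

Layer 45 (z = 14.4): the cone is not intersected at this z (z outside [0, 7.5]); the r=9.5 cylinder at (-3, 0) contributes a regular 32-gon of circumradius 9.5 (area = (32/2)·9.500²·sin(360°/32) = 281.71 mm²); the sphere at (1.5, 5): section is a regular 32-gon, circumradius = √(r²−h²) = √(7.5²−2.9²) = 6.917 (area = (32/2)·6.917²·sin(360°/32) = 149.33 mm²); the sphere at (5.5, -3.5) is absent (|z−center|=6.900 > r=5.5); Merging all regions: the regions partially overlap — summed areas 431.04 mm² minus the doubly-counted overlap 99.79 mm² gives 331.25 mm² — area = 331.25 mm²; (whole slice rotated 75° about Z — lengths, areas and connectivity unchanged). So its area = 331.25 mm². Layer 31 (z = 9.92): the cone is absent (z outside [0, 7.5]); the cylinder at (-3, 0): section is a regular 32-gon, circumradius r=9.5 (area = (32/2)·9.500²·sin(360°/32) = 281.71 mm²); the r=7.5 sphere at (1.5, 5) contributes a regular 32-gon of circumradius √(7.5²−1.58²) = 7.332 (area = (32/2)·7.332²·sin(360°/32) = 167.79 mm²); the r=5.5 sphere at (5.5, -3.5) contributes a regular 32-gon of circumradius √(5.5²−2.42²) = 4.939 (area = (32/2)·4.939²·sin(360°/32) = 76.14 mm²); Combining (union): the regions partially overlap — summed areas 525.64 mm² minus the doubly-counted overlap 146.21 mm² gives 379.43 mm² — area = 379.43 mm²; (rotated 75° about Z; rotation is an isometry so areas/perimeters/island counts are preserved). So its area = 379.43 mm². Layer 31 is larger (379.43 vs 331.25 mm²).

layer 31 (z = 9.92 mm)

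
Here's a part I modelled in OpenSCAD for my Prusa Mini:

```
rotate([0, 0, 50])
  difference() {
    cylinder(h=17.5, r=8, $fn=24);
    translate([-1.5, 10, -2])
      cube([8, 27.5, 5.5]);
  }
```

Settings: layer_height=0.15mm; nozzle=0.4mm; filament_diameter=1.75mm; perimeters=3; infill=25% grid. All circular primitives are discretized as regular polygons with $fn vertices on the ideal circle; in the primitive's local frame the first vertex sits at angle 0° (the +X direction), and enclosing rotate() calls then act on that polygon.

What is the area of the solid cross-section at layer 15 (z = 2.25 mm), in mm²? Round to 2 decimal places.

198.77 mm²

At z = 2.25 mm: the cylinder: section is a regular 24-gon, circumradius r=8 (area = (24/2)·8.000²·sin(360°/24) = 198.77 mm²); the 8×27.5 cube at (-1.5, 10) contributes its full rectangle (area 220.00 mm²); After the difference (first − rest): starting from the r=8 cylinder (198.77 mm²), the 8×27.5 cube at (-1.5, 10) misses the remaining region (no effect) — area = 198.77 mm²; (rotated 50° about Z; rotation is an isometry so areas/perimeters/island counts are preserved). Overall, the cross-section is a single solid region. Net area = 198.77 mm².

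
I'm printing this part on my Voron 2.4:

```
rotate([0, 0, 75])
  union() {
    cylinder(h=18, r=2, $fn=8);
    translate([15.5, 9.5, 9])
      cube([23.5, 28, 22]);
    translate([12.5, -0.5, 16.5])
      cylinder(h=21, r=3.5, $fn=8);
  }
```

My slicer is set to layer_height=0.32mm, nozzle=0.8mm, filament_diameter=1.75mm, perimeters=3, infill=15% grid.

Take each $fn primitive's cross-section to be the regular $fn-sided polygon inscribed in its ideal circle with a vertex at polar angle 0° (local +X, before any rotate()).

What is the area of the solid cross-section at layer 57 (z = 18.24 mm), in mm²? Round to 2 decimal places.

692.65 mm²

At z = 18.24 mm: the cylinder is not intersected at this z (z outside [0, 18]); the 23.5×28 cube at (15.5, 9.5) contributes its full rectangle (area 658.00 mm²); the cylinder at (12.5, -0.5): section is a regular 8-gon, circumradius r=3.5 (area = (8/2)·3.500²·sin(360°/8) = 34.65 mm²); Combining (union): the 2 present regions are separate (no shared area or edge), so areas and boundary lengths simply add and each stays a separate island — area = 692.65 mm²; (rotated 75° about Z; rotation is an isometry so areas/perimeters/island counts are preserved). Overall, the cross-section has 2 separate islands. Net area = 692.65 mm².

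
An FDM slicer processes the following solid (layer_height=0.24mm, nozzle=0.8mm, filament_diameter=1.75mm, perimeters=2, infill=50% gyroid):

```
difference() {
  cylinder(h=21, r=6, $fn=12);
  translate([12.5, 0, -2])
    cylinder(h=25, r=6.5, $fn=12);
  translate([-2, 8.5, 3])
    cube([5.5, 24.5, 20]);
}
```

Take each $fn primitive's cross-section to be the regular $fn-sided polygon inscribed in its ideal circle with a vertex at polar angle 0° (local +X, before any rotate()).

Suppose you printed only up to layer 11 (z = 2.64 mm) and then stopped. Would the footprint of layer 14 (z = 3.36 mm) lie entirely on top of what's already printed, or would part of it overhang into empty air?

Compare the two slices. At z = 2.64: the r=6 cylinder contributes a regular 12-gon of circumradius 6 (area = (12/2)·6.000²·sin(360°/12) = 108.00 mm²); the r=6.5 cylinder at (12.5, 0) contributes a regular 12-gon of circumradius 6.5 (area = (12/2)·6.500²·sin(360°/12) = 126.75 mm²); the cube at (-2, 8.5) is not intersected at this z (z outside [3, 23]); Taking the first minus the rest: starting from the r=6 cylinder (108.00 mm²), the r=6.5 cylinder at (12.5, 0) misses the remaining region (no effect) — area = 108.00 mm². At z = 3.36: the cylinder: section is a regular 12-gon, circumradius r=6 (area = (12/2)·6.000²·sin(360°/12) = 108.00 mm²); the r=6.5 cylinder at (12.5, 0) gives a regular 12-gon of circumradius 6.5 (constant along its height) (area = (12/2)·6.500²·sin(360°/12) = 126.75 mm²); the cube at (-2, 8.5) is present — its section is the full 5.5×24.5 rectangle (area 134.75 mm²); Taking the first minus the rest: starting from the r=6 cylinder (108.00 mm²), the r=6.5 cylinder at (12.5, 0) misses the remaining region (no effect); the 5.5×24.5 cube at (-2, 8.5) misses the remaining region (no effect) — area = 108.00 mm². Checking containment: the cross-section at z = 3.36 is a subset of the cross-section at z = 2.64.

entirely on top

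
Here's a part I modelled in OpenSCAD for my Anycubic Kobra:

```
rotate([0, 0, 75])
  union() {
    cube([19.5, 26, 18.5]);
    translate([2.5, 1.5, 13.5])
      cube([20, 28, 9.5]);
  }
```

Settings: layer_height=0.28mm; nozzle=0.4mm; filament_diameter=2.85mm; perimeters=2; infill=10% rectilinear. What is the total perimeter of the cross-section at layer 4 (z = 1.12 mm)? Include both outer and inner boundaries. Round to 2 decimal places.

At z = 1.12 mm: the cube (footprint 19.5×26) is included at this height (perimeter 91.00 mm); the cube at (2.5, 1.5) is not intersected at this z (z outside [13.5, 23]); Merging all regions: only the 19.5×26 cube is present, so the union is just that shape — boundary = 91.00 mm; (rotated 75° about Z; rotation is an isometry so areas/perimeters/island counts are preserved). Overall, the cross-section is a single solid region. Total boundary length (outer) = 91.00 mm.

91.00 mm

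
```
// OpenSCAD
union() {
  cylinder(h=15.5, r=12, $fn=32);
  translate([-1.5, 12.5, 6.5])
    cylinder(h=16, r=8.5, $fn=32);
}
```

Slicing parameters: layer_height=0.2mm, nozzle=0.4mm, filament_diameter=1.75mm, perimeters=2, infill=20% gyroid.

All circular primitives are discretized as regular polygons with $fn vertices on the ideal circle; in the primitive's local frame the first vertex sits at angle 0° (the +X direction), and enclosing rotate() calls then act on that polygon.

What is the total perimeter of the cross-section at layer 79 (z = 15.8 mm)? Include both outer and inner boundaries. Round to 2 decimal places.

53.32 mm

At z = 15.8 mm: the cylinder is not intersected at this z (z outside [0, 15.5]); the r=8.5 cylinder at (-1.5, 12.5) gives a regular 32-gon of circumradius 8.5 (constant along its height) (perimeter = 2·32·8.500·sin(180°/32) = 53.32 mm); Taking the union: only the r=8.5 cylinder at (-1.5, 12.5) is present, so the union is just that shape — boundary = 53.32 mm. Overall, the cross-section is a single solid region. Total boundary length (outer) = 53.32 mm.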